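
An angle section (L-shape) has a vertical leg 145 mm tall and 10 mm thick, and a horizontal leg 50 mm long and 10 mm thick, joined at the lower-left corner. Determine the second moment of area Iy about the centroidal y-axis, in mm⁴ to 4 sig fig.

Iy ≈ 2.614 × 10⁵ mm⁴

Treat the section as a set of non-overlapping primitives; coordinates are from the bounding-box lower-left.
Vertical leg: 10 × 145, A = 1 450 mm², x = 5 mm, Ī = 12083.3 mm⁴.
Horizontal leg (remainder): 40 × 10, A = 400 mm², x = 30 mm, Ī = 53333.3 mm⁴.
Centroid: x̄ = ΣA·x / ΣA = 10.4054 mm.
Transfer each piece to the centroidal y-axis using Ī + A·d² with d = x − 10.4054:
  vertical leg: d = -5.40541 mm → contributes +54 450 mm⁴
  horizontal leg (remainder): d = 19.5946 mm → contributes +206 913 mm⁴
Total I = 261 363 mm⁴.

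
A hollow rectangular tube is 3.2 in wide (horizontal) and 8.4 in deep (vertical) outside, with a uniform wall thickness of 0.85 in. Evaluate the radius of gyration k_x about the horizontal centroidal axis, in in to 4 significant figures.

Treat the section as a set of non-overlapping primitives; coordinates are from the bounding-box lower-left.
Outer rectangle: 3.2 × 8.4, A = 26.88 in², y = 4.2 in, Ī = 158.054 in⁴.
Inner void (subtracted): 1.5 × 6.7, A = 10.05 in², y = 4.2 in, Ī = 37.5954 in⁴.
By symmetry the centroid is at mid-height, ȳ = 4.2 in.
All pieces are centred on the horizontal centroidal axis, so I = ΣĪ (holes subtracted) = 120.459 in⁴.
Radius of gyration: k = √(I/A) = √(120.459 / 16.83) = 2.67533 in.

k_x ≈ 2.675 in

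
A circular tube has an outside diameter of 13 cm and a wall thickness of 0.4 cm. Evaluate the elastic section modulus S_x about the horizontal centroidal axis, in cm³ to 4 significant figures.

Break the section into simple shapes (no overlaps), measuring from the bottom-left corner of the bounding box.
Outer circle: ⌀13, A = 132.732 cm², y = 6.5 cm, Ī = 1401.98 cm⁴.
Bore (subtracted): ⌀12.2, A = 116.899 cm², y = 6.5 cm, Ī = 1087.45 cm⁴.
By symmetry the centroid is at mid-height, ȳ = 6.5 cm.
All pieces are centred on the horizontal centroidal axis, so I = ΣĪ (holes subtracted) = 314.535 cm⁴.
Extreme fibre distance c = 6.5 cm; S = I/c = 48.39 cm³.

S_x ≈ 48.39 cm³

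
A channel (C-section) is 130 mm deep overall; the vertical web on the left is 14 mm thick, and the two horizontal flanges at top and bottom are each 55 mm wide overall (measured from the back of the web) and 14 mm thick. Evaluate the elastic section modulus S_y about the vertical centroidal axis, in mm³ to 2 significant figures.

S_y ≈ 1.9 × 10⁴ mm³

Break the section into simple shapes (no overlaps), measuring from the bottom-left corner of the bounding box.
Web: 14 × 130, A = 1 820 mm², x = 7 mm, Ī = 29 727 mm⁴.
Top flange (beyond web): 41 × 14, A = 574 mm², x = 34.5 mm, Ī = 80 408 mm⁴.
Bottom flange (beyond web): 41 × 14, A = 574 mm², x = 34.5 mm, Ī = 80 408 mm⁴.
Centroid: x̄ = ΣA·x / ΣA = 17.64 mm.
Transfer each piece to the vertical centroidal axis using Ī + A·d² with d = x − 17.64:
  web: d = -10.64 mm → contributes +235 644 mm⁴
  top flange (beyond web): d = 16.86 mm → contributes +243 635 mm⁴
  bottom flange (beyond web): d = 16.86 mm → contributes +243 635 mm⁴
Total I = 722 914 mm⁴.
Extreme fibre distance c = 37.36 mm; S = I/c = 19 348 mm³.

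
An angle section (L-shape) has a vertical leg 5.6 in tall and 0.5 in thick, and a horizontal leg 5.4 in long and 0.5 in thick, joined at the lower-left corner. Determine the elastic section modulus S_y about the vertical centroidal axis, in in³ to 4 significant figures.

Decompose the section into non-overlapping parts with the origin at the bottom-left of its bounding rectangle.
Vertical leg: 0.5 × 5.6, A = 2.8 in², x = 0.25 in, Ī = 0.0583333 in⁴.
Horizontal leg (remainder): 4.9 × 0.5, A = 2.45 in², x = 2.95 in, Ī = 4.90204 in⁴.
Centroid: x̄ = ΣA·x / ΣA = 1.51 in.
Transfer each piece to the vertical centroidal axis using Ī + A·d² with d = x − 1.51:
  vertical leg: d = -1.26 in → contributes +4.50361 in⁴
  horizontal leg (remainder): d = 1.44 in → contributes +9.98236 in⁴
Total I = 14.486 in⁴.
Extreme fibre distance c = 3.89 in; S = I/c = 3.7239 in³.

S_y ≈ 3.724 in³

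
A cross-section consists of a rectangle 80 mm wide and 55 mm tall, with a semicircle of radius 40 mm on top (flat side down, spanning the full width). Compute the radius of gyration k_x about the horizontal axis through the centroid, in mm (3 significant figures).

Decompose the section into non-overlapping parts with the origin at the bottom-left of its bounding rectangle.
Rectangular body: 80 × 55, A = 4 400 mm², y = 27.5 mm, Ī = 1 109 167 mm⁴.
Semicircular cap: semicircle r = 40, A = 2513.3 mm², y = 71.977 mm, Ī = 280 978 mm⁴.
Centroid: ȳ = ΣA·y / ΣA = 43.669 mm.
Transfer each piece to the horizontal axis through the centroid using Ī + A·d² with d = y − 43.669:
  rectangular body: d = -16.169 mm → contributes +2 259 508 mm⁴
  semicircular cap: d = 28.307 mm → contributes +2 294 885 mm⁴
Total I = 4 554 392 mm⁴.
Radius of gyration: k = √(I/A) = √(4 554 392 / 6913.3) = 25.667 mm.

k_x ≈ 25.7 mm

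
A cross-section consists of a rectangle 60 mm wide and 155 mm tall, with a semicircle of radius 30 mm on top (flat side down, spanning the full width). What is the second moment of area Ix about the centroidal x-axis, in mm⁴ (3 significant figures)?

Treat the section as a set of non-overlapping primitives; coordinates are from the bounding-box lower-left.
Rectangular body: 60 × 155, A = 9 300 mm², y = 77.5 mm, Ī = 18 619 375 mm⁴.
Semicircular cap: semicircle r = 30, A = 1413.7 mm², y = 167.73 mm, Ī = 88 903 mm⁴.
Centroid: ȳ = ΣA·y / ΣA = 89.407 mm.
Transfer each piece to the centroidal x-axis using Ī + A·d² with d = y − 89.407:
  rectangular body: d = -11.907 mm → contributes +19 937 791 mm⁴
  semicircular cap: d = 78.326 mm → contributes +8 761 975 mm⁴
Total I = 28 699 766 mm⁴.

Ix ≈ 2.87 × 10⁷ mm⁴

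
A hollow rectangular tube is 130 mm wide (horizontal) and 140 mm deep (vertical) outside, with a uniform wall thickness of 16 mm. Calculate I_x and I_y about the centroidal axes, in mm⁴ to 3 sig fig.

I_x ≈ 1.94 × 10⁷ mm⁴, I_y ≈ 1.72 × 10⁷ mm⁴

Split into non-overlapping primitives; take the origin at the lower-left of the bounding box.
Outer rectangle: 130 × 140, A = 18 200 mm², y = 70 mm, Ī = 29 726 667 mm⁴.
Inner void (subtracted): 98 × 108, A = 10 584 mm², y = 70 mm, Ī = 10 287 648 mm⁴.
By symmetry the centroid is at mid-height, ȳ = 70 mm.
All pieces are centred on the centroidal x-axis, so I = ΣĪ (holes subtracted) = 19 439 019 mm⁴.
Repeating about the centroidal y-axis gives I_y = 17 160 939 mm⁴.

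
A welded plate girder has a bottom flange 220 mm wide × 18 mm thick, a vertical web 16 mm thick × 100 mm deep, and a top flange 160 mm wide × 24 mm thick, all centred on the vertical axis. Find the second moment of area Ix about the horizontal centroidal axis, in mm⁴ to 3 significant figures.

Treat the section as a set of non-overlapping primitives; coordinates are from the bounding-box lower-left.
Bottom plate: 220 × 18, A = 3 960 mm², y = 9 mm, Ī = 106 920 mm⁴.
Web plate: 16 × 100, A = 1 600 mm², y = 68 mm, Ī = 1 333 333 mm⁴.
Top plate: 160 × 24, A = 3 840 mm², y = 130 mm, Ī = 184 320 mm⁴.
Centroid: ȳ = ΣA·y / ΣA = 68.472 mm.
Transfer each piece to the horizontal centroidal axis using Ī + A·d² with d = y − 68.472:
  bottom plate: d = -59.472 mm → contributes +14 113 279 mm⁴
  web plate: d = -0.47234 mm → contributes +1 333 690 mm⁴
  top plate: d = 61.528 mm → contributes +14 721 227 mm⁴
Total I = 30 168 196 mm⁴.

Ix ≈ 3.02 × 10⁷ mm⁴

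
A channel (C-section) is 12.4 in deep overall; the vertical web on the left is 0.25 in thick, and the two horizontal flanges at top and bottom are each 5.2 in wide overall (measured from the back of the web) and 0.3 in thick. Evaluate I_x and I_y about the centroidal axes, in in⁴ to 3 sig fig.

I_x ≈ 148 in⁴, I_y ≈ 16.3 in⁴

Break the section into simple shapes (no overlaps), measuring from the bottom-left corner of the bounding box.
Web: 0.25 × 12.4, A = 3.1 in², y = 6.2 in, Ī = 39.721 in⁴.
Top flange (beyond web): 4.95 × 0.3, A = 1.485 in², y = 12.25 in, Ī = 0.011138 in⁴.
Bottom flange (beyond web): 4.95 × 0.3, A = 1.485 in², y = 0.15 in, Ī = 0.011138 in⁴.
By symmetry the centroid is at mid-height, ȳ = 6.2 in.
Transfer each piece to the centroidal x-axis using Ī + A·d² with d = y − 6.2:
  web: d = 0 in → contributes +39.721 in⁴
  top flange (beyond web): d = 6.05 in → contributes +54.366 in⁴
  bottom flange (beyond web): d = -6.05 in → contributes +54.366 in⁴
Total I = 148.45 in⁴.
For the y-axis: x̄ = 1.3972 in.
Repeating about the centroidal y-axis gives I_y = 16.334 in⁴.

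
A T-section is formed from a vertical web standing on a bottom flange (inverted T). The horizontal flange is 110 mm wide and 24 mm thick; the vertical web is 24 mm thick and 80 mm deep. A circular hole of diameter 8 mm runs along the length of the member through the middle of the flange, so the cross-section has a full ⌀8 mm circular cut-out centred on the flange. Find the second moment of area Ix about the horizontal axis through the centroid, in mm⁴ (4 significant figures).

Decompose the section into non-overlapping parts with the origin at the bottom-left of its bounding rectangle.
Flange: 110 × 24, A = 2 640 mm², y = 12 mm, Ī = 126 720 mm⁴.
Web: 24 × 80, A = 1 920 mm², y = 64 mm, Ī = 1 024 000 mm⁴.
Hole (subtracted): ⌀8, A = 50.2655 mm², y = 12 mm, Ī = 201.062 mm⁴.
Centroid: ȳ = ΣA·y / ΣA = 34.1388 mm.
Transfer each piece to the horizontal axis through the centroid using Ī + A·d² with d = y − 34.1388:
  flange: d = -22.1388 mm → contributes +1 420 651 mm⁴
  web: d = 29.8612 mm → contributes +2 736 050 mm⁴
  hole: d = -22.1388 mm → contributes −24837.5 mm⁴
Total I = 4 131 864 mm⁴.

Ix ≈ 4.132 × 10⁶ mm⁴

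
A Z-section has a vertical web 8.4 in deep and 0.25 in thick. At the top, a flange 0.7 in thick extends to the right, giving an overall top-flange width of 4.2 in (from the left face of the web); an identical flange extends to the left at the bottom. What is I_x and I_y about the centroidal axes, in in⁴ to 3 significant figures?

I_x ≈ 94.5 in⁴, I_y ≈ 31.6 in⁴

Decompose the section into non-overlapping parts with the origin at the bottom-left of its bounding rectangle.
Web: 0.25 × 8.4, A = 2.1 in², y = 4.2 in, Ī = 12.348 in⁴.
Top flange (beyond web): 3.95 × 0.7, A = 2.765 in², y = 8.05 in, Ī = 0.1129 in⁴.
Bottom flange (beyond web): 3.95 × 0.7, A = 2.765 in², y = 0.35 in, Ī = 0.1129 in⁴.
Centroid: ȳ = ΣA·y / ΣA = 4.2 in.
Transfer each piece to the centroidal x-axis using Ī + A·d² with d = y − 4.2:
  web: d = 0 in → contributes +12.348 in⁴
  top flange (beyond web): d = 3.85 in → contributes +41.097 in⁴
  bottom flange (beyond web): d = -3.85 in → contributes +41.097 in⁴
Total I = 94.542 in⁴.
For the y-axis: x̄ = 4.075 in.
Repeating about the centroidal y-axis gives I_y = 31.588 in⁴.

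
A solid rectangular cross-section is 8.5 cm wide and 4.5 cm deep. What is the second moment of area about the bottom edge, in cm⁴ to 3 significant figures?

The section: 8.5 × 4.5, A = 38.25 cm², y = 2.25 cm, Ī = 64.547 cm⁴.
Transfer it to a horizontal axis along the bottom face using Ī + A·d² with d = y − 0:
  the section: d = 2.25 cm → contributes +258.19 cm⁴
Total I = 258.19 cm⁴.

I_base ≈ 258 cm⁴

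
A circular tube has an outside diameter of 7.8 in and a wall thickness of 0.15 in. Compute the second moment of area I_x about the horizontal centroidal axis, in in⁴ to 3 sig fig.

I_x ≈ 26.4 in⁴

Treat the section as a set of non-overlapping primitives; coordinates are from the bounding-box lower-left.
Outer circle: ⌀7.8, A = 47.784 in², y = 3.9 in, Ī = 181.7 in⁴.
Bore (subtracted): ⌀7.5, A = 44.179 in², y = 3.9 in, Ī = 155.32 in⁴.
By symmetry the centroid is at mid-height, ȳ = 3.9 in.
All pieces are centred on the horizontal centroidal axis, so I = ΣĪ (holes subtracted) = 26.382 in⁴.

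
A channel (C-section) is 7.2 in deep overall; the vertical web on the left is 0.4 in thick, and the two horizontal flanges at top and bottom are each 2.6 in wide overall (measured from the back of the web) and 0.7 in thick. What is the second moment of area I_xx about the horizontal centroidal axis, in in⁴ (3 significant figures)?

Break the section into simple shapes (no overlaps), measuring from the bottom-left corner of the bounding box.
Web: 0.4 × 7.2, A = 2.88 in², y = 3.6 in, Ī = 12.442 in⁴.
Top flange (beyond web): 2.2 × 0.7, A = 1.54 in², y = 6.85 in, Ī = 0.062883 in⁴.
Bottom flange (beyond web): 2.2 × 0.7, A = 1.54 in², y = 0.35 in, Ī = 0.062883 in⁴.
By symmetry the centroid is at mid-height, ȳ = 3.6 in.
Transfer each piece to the horizontal centroidal axis using Ī + A·d² with d = y − 3.6:
  web: d = 0 in → contributes +12.442 in⁴
  top flange (beyond web): d = 3.25 in → contributes +16.329 in⁴
  bottom flange (beyond web): d = -3.25 in → contributes +16.329 in⁴
Total I = 45.1 in⁴.

I_xx ≈ 45.1 in⁴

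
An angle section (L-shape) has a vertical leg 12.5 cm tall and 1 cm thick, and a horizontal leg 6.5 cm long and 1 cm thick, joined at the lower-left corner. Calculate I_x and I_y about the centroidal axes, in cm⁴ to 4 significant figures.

I_x ≈ 289.5 cm⁴, I_y ≈ 55.25 cm⁴

Break the section into simple shapes (no overlaps), measuring from the bottom-left corner of the bounding box.
Vertical leg: 1 × 12.5, A = 12.5 cm², y = 6.25 cm, Ī = 162.76 cm⁴.
Horizontal leg (remainder): 5.5 × 1, A = 5.5 cm², y = 0.5 cm, Ī = 0.458333 cm⁴.
Centroid: ȳ = ΣA·y / ΣA = 4.49306 cm.
Transfer each piece to the centroidal x-axis using Ī + A·d² with d = y − 4.49306:
  vertical leg: d = 1.75694 cm → contributes +201.346 cm⁴
  horizontal leg (remainder): d = -3.99306 cm → contributes +88.153 cm⁴
Total I = 289.499 cm⁴.
For the y-axis: x̄ = 1.49306 cm.
Repeating about the centroidal y-axis gives I_y = 55.2491 cm⁴.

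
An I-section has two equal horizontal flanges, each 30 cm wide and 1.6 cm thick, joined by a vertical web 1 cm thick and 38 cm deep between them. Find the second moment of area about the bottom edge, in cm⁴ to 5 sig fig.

Split into non-overlapping primitives; take the origin at the lower-left of the bounding box.
Bottom flange: 30 × 1.6, A = 48 cm², y = 0.8 cm, Ī = 10.24 cm⁴.
Web: 1 × 38, A = 38 cm², y = 20.6 cm, Ī = 4572.667 cm⁴.
Top flange: 30 × 1.6, A = 48 cm², y = 40.4 cm, Ī = 10.24 cm⁴.
Transfer each piece to a horizontal axis along the bottom face using Ī + A·d² with d = y − 0:
  bottom flange: d = 0.8 cm → contributes +40.96 cm⁴
  web: d = 20.6 cm → contributes +20698.35 cm⁴
  top flange: d = 40.4 cm → contributes +78353.92 cm⁴
Total I = 99093.23 cm⁴.

I_base ≈ 9.9093 × 10⁴ cm⁴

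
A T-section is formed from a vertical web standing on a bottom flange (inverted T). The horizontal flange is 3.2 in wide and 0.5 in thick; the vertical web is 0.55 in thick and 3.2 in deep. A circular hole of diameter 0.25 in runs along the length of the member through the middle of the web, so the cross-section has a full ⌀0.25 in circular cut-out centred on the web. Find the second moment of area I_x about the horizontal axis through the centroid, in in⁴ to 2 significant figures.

I_x ≈ 4.4 in⁴

Break the section into simple shapes (no overlaps), measuring from the bottom-left corner of the bounding box.
Flange: 3.2 × 0.5, A = 1.6 in², y = 0.25 in, Ī = 0.03333 in⁴.
Web: 0.55 × 3.2, A = 1.76 in², y = 2.1 in, Ī = 1.502 in⁴.
Hole (subtracted): ⌀0.25, A = 0.04909 in², y = 2.1 in, Ī = 0.0001917 in⁴.
Centroid: ȳ = ΣA·y / ΣA = 1.206 in.
Transfer each piece to the horizontal axis through the centroid using Ī + A·d² with d = y − 1.206:
  flange: d = -0.956 in → contributes +1.496 in⁴
  web: d = 0.894 in → contributes +2.909 in⁴
  hole: d = 0.894 in → contributes −0.03943 in⁴
Total I = 4.365 in⁴.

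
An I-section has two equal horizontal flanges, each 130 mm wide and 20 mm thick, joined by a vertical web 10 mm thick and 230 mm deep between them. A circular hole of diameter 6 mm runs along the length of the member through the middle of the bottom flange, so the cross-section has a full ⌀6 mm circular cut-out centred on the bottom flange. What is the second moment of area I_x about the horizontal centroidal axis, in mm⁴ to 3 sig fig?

I_x ≈ 9.11 × 10⁷ mm⁴

Treat the section as a set of non-overlapping primitives; coordinates are from the bounding-box lower-left.
Bottom flange: 130 × 20, A = 2 600 mm², y = 10 mm, Ī = 86 667 mm⁴.
Web: 10 × 230, A = 2 300 mm², y = 135 mm, Ī = 10 139 167 mm⁴.
Top flange: 130 × 20, A = 2 600 mm², y = 260 mm, Ī = 86 667 mm⁴.
Hole (subtracted): ⌀6, A = 28.274 mm², y = 10 mm, Ī = 63.617 mm⁴.
Centroid: ȳ = ΣA·y / ΣA = 135.47 mm.
Transfer each piece to the horizontal centroidal axis using Ī + A·d² with d = y − 135.47:
  bottom flange: d = -125.47 mm → contributes +41 019 713 mm⁴
  web: d = -0.47302 mm → contributes +10 139 681 mm⁴
  top flange: d = 124.53 mm → contributes +40 404 784 mm⁴
  hole: d = -125.47 mm → contributes −445 200 mm⁴
Total I = 91 118 978 mm⁴.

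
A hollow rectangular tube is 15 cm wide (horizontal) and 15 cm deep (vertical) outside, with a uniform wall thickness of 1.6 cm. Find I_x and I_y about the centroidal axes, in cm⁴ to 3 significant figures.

I_x ≈ 2600 cm⁴, I_y ≈ 2600 cm⁴

Split into non-overlapping primitives; take the origin at the lower-left of the bounding box.
Outer rectangle: 15 × 15, A = 225 cm², y = 7.5 cm, Ī = 4218.8 cm⁴.
Inner void (subtracted): 11.8 × 11.8, A = 139.24 cm², y = 7.5 cm, Ī = 1615.6 cm⁴.
By symmetry the centroid is at mid-height, ȳ = 7.5 cm.
All pieces are centred on the centroidal x-axis, so I = ΣĪ (holes subtracted) = 2603.1 cm⁴.
Repeating about the centroidal y-axis gives I_y = 2603.1 cm⁴.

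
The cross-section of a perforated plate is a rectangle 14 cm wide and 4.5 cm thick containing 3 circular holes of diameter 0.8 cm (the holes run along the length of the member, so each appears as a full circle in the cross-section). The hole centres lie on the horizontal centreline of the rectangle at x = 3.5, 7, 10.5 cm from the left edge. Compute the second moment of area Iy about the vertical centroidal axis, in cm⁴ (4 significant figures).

Iy ≈ 1017 cm⁴

Break the section into simple shapes (no overlaps), measuring from the bottom-left corner of the bounding box.
Plate: 14 × 4.5, A = 63 cm², x = 7 cm, Ī = 1 029 cm⁴.
Hole 1 (subtracted): ⌀0.8, A = 0.502655 cm², x = 3.5 cm, Ī = 0.0201062 cm⁴.
Hole 2 (subtracted): ⌀0.8, A = 0.502655 cm², x = 7 cm, Ī = 0.0201062 cm⁴.
Hole 3 (subtracted): ⌀0.8, A = 0.502655 cm², x = 10.5 cm, Ī = 0.0201062 cm⁴.
By symmetry the centroid is at mid-width, x̄ = 7 cm.
Transfer each piece to the vertical centroidal axis using Ī + A·d² with d = x − 7:
  plate: d = 0 cm → contributes +1 029 cm⁴
  hole 1: d = -3.5 cm → contributes −6.17763 cm⁴
  hole 2: d = 0 cm → contributes −0.0201062 cm⁴
  hole 3: d = 3.5 cm → contributes −6.17763 cm⁴
Total I = 1016.62 cm⁴.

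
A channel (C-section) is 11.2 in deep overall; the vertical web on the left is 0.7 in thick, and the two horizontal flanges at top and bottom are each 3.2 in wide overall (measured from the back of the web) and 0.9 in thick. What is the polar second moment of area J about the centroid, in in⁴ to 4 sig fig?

Break the section into simple shapes (no overlaps), measuring from the bottom-left corner of the bounding box.
Web: 0.7 × 11.2, A = 7.84 in², y = 5.6 in, Ī = 81.9541 in⁴.
Top flange (beyond web): 2.5 × 0.9, A = 2.25 in², y = 10.75 in, Ī = 0.151875 in⁴.
Bottom flange (beyond web): 2.5 × 0.9, A = 2.25 in², y = 0.45 in, Ī = 0.151875 in⁴.
By symmetry the centroid is at mid-height, ȳ = 5.6 in.
Transfer each piece to the centroidal x-axis using Ī + A·d² with d = y − 5.6:
  web: d = 0 in → contributes +81.9541 in⁴
  top flange (beyond web): d = 5.15 in → contributes +59.8275 in⁴
  bottom flange (beyond web): d = -5.15 in → contributes +59.8275 in⁴
Total I = 201.609 in⁴.
For the y-axis: x̄ = 0.933468 in.
Repeating about the centroidal y-axis gives I_y = 9.98291 in⁴.
Polar second moment: J = I_x + I_y = 211.592 in⁴.

J ≈ 211.6 in⁴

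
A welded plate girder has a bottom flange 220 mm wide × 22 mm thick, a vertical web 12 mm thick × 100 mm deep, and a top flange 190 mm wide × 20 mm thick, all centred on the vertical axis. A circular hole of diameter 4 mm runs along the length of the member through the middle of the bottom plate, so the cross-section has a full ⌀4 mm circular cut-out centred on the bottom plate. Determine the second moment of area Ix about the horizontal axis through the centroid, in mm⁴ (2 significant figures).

Ix ≈ 3.3 × 10⁷ mm⁴

Split into non-overlapping primitives; take the origin at the lower-left of the bounding box.
Bottom plate: 220 × 22, A = 4 840 mm², y = 11 mm, Ī = 195 213 mm⁴.
Web plate: 12 × 100, A = 1 200 mm², y = 72 mm, Ī = 1 000 000 mm⁴.
Top plate: 190 × 20, A = 3 800 mm², y = 132 mm, Ī = 126 667 mm⁴.
Hole (subtracted): ⌀4, A = 12.57 mm², y = 11 mm, Ī = 12.57 mm⁴.
Centroid: ȳ = ΣA·y / ΣA = 65.24 mm.
Transfer each piece to the horizontal axis through the centroid using Ī + A·d² with d = y − 65.24:
  bottom plate: d = -54.24 mm → contributes +14 432 248 mm⁴
  web plate: d = 6.764 mm → contributes +1 054 903 mm⁴
  top plate: d = 66.76 mm → contributes +17 064 943 mm⁴
  hole: d = -54.24 mm → contributes −36 977 mm⁴
Total I = 32 515 117 mm⁴.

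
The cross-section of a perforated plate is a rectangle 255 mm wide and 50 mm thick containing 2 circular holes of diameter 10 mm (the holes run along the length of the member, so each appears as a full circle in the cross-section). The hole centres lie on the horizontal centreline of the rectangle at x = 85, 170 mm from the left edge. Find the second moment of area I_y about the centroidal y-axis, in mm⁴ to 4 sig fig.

I_y ≈ 6.880 × 10⁷ mm⁴

Split into non-overlapping primitives; take the origin at the lower-left of the bounding box.
Plate: 255 × 50, A = 12 750 mm², x = 127.5 mm, Ī = 69 089 063 mm⁴.
Hole 1 (subtracted): ⌀10, A = 78.5398 mm², x = 85 mm, Ī = 490.874 mm⁴.
Hole 2 (subtracted): ⌀10, A = 78.5398 mm², x = 170 mm, Ī = 490.874 mm⁴.
By symmetry the centroid is at mid-width, x̄ = 127.5 mm.
Transfer each piece to the centroidal y-axis using Ī + A·d² with d = x − 127.5:
  plate: d = 0 mm → contributes +69 089 063 mm⁴
  hole 1: d = -42.5 mm → contributes −142 353 mm⁴
  hole 2: d = 42.5 mm → contributes −142 353 mm⁴
Total I = 68 804 356 mm⁴.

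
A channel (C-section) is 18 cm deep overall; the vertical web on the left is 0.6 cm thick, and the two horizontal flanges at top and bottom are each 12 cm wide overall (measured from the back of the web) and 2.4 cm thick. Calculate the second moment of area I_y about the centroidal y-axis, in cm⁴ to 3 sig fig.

Decompose the section into non-overlapping parts with the origin at the bottom-left of its bounding rectangle.
Web: 0.6 × 18, A = 10.8 cm², x = 0.3 cm, Ī = 0.324 cm⁴.
Top flange (beyond web): 11.4 × 2.4, A = 27.36 cm², x = 6.3 cm, Ī = 296.31 cm⁴.
Bottom flange (beyond web): 11.4 × 2.4, A = 27.36 cm², x = 6.3 cm, Ī = 296.31 cm⁴.
Centroid: x̄ = ΣA·x / ΣA = 5.311 cm.
Transfer each piece to the centroidal y-axis using Ī + A·d² with d = x − 5.311:
  web: d = -5.011 cm → contributes +271.51 cm⁴
  top flange (beyond web): d = 0.98901 cm → contributes +323.07 cm⁴
  bottom flange (beyond web): d = 0.98901 cm → contributes +323.07 cm⁴
Total I = 917.65 cm⁴.

I_y ≈ 918 cm⁴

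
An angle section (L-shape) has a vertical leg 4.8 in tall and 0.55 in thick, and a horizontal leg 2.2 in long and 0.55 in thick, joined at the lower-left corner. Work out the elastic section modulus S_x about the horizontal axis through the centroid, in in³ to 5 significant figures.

S_x ≈ 2.7658 in³

Treat the section as a set of non-overlapping primitives; coordinates are from the bounding-box lower-left.
Vertical leg: 0.55 × 4.8, A = 2.64 in², y = 2.4 in, Ī = 5.0688 in⁴.
Horizontal leg (remainder): 1.65 × 0.55, A = 0.9075 in², y = 0.275 in, Ī = 0.02287656 in⁴.
Centroid: ȳ = ΣA·y / ΣA = 1.856395 in.
Transfer each piece to the horizontal axis through the centroid using Ī + A·d² with d = y − 1.856395:
  vertical leg: d = 0.5436047 in → contributes +5.848936 in⁴
  horizontal leg (remainder): d = -1.581395 in → contributes +2.292363 in⁴
Total I = 8.141299 in⁴.
Extreme fibre distance c = 2.943605 in; S = I/c = 2.765758 in³.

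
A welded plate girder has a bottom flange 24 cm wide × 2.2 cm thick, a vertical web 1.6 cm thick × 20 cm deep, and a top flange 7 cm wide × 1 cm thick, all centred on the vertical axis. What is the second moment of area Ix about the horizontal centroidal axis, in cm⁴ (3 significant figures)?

Break the section into simple shapes (no overlaps), measuring from the bottom-left corner of the bounding box.
Bottom plate: 24 × 2.2, A = 52.8 cm², y = 1.1 cm, Ī = 21.296 cm⁴.
Web plate: 1.6 × 20, A = 32 cm², y = 12.2 cm, Ī = 1066.7 cm⁴.
Top plate: 7 × 1, A = 7 cm², y = 22.7 cm, Ī = 0.58333 cm⁴.
Centroid: ȳ = ΣA·y / ΣA = 6.6163 cm.
Transfer each piece to the horizontal centroidal axis using Ī + A·d² with d = y − 6.6163:
  bottom plate: d = -5.5163 cm → contributes +1 628 cm⁴
  web plate: d = 5.5837 cm → contributes +2064.3 cm⁴
  top plate: d = 16.084 cm → contributes +1811.4 cm⁴
Total I = 5503.7 cm⁴.

Ix ≈ 5500 cm⁴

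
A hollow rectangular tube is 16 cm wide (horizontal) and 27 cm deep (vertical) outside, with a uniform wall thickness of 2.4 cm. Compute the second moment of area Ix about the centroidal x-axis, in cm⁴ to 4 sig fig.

Ix ≈ 1.603 × 10⁴ cm⁴

Treat the section as a set of non-overlapping primitives; coordinates are from the bounding-box lower-left.
Outer rectangle: 16 × 27, A = 432 cm², y = 13.5 cm, Ī = 26 244 cm⁴.
Inner void (subtracted): 11.2 × 22.2, A = 248.64 cm², y = 13.5 cm, Ī = 10211.6 cm⁴.
By symmetry the centroid is at mid-height, ȳ = 13.5 cm.
All pieces are centred on the centroidal x-axis, so I = ΣĪ (holes subtracted) = 16032.4 cm⁴.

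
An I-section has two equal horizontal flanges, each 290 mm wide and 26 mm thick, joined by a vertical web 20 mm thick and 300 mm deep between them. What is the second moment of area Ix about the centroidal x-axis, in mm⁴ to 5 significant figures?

Ix ≈ 4.4651 × 10⁸ mm⁴

Decompose the section into non-overlapping parts with the origin at the bottom-left of its bounding rectangle.
Bottom flange: 290 × 26, A = 7 540 mm², y = 13 mm, Ī = 424753.3 mm⁴.
Web: 20 × 300, A = 6 000 mm², y = 176 mm, Ī = 45 000 000 mm⁴.
Top flange: 290 × 26, A = 7 540 mm², y = 339 mm, Ī = 424753.3 mm⁴.
By symmetry the centroid is at mid-height, ȳ = 176 mm.
Transfer each piece to the centroidal x-axis using Ī + A·d² with d = y − 176:
  bottom flange: d = -163 mm → contributes +200 755 013 mm⁴
  web: d = 0 mm → contributes +45 000 000 mm⁴
  top flange: d = 163 mm → contributes +200 755 013 mm⁴
Total I = 446 510 027 mm⁴.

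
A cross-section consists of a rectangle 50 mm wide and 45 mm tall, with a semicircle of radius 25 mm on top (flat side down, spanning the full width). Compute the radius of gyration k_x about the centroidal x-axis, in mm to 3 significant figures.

k_x ≈ 19.0 mm

Treat the section as a set of non-overlapping primitives; coordinates are from the bounding-box lower-left.
Rectangular body: 50 × 45, A = 2 250 mm², y = 22.5 mm, Ī = 379 688 mm⁴.
Semicircular cap: semicircle r = 25, A = 981.75 mm², y = 55.61 mm, Ī = 42 874 mm⁴.
Centroid: ȳ = ΣA·y / ΣA = 32.558 mm.
Transfer each piece to the centroidal x-axis using Ī + A·d² with d = y − 32.558:
  rectangular body: d = -10.058 mm → contributes +607 320 mm⁴
  semicircular cap: d = 23.052 mm → contributes +564 569 mm⁴
Total I = 1 171 889 mm⁴.
Radius of gyration: k = √(I/A) = √(1 171 889 / 3231.7) = 19.043 mm.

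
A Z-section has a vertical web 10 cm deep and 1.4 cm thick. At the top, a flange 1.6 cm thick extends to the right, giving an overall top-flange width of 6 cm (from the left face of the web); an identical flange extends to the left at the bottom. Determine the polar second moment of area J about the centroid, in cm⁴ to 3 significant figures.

Split into non-overlapping primitives; take the origin at the lower-left of the bounding box.
Web: 1.4 × 10, A = 14 cm², y = 5 cm, Ī = 116.67 cm⁴.
Top flange (beyond web): 4.6 × 1.6, A = 7.36 cm², y = 9.2 cm, Ī = 1.5701 cm⁴.
Bottom flange (beyond web): 4.6 × 1.6, A = 7.36 cm², y = 0.8 cm, Ī = 1.5701 cm⁴.
Centroid: ȳ = ΣA·y / ΣA = 5 cm.
Transfer each piece to the centroidal x-axis using Ī + A·d² with d = y − 5:
  web: d = 0 cm → contributes +116.67 cm⁴
  top flange (beyond web): d = 4.2 cm → contributes +131.4 cm⁴
  bottom flange (beyond web): d = -4.2 cm → contributes +131.4 cm⁴
Total I = 379.47 cm⁴.
For the y-axis: x̄ = 5.3 cm.
Repeating about the centroidal y-axis gives I_y = 160.72 cm⁴.
Polar second moment: J = I_x + I_y = 540.19 cm⁴.

J ≈ 540 cm⁴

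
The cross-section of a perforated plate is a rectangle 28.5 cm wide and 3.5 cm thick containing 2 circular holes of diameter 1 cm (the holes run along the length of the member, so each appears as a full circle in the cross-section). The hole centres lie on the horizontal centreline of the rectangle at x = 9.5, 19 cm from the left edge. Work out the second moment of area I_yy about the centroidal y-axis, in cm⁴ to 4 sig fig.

Break the section into simple shapes (no overlaps), measuring from the bottom-left corner of the bounding box.
Plate: 28.5 × 3.5, A = 99.75 cm², x = 14.25 cm, Ī = 6751.83 cm⁴.
Hole 1 (subtracted): ⌀1, A = 0.785398 cm², x = 9.5 cm, Ī = 0.0490874 cm⁴.
Hole 2 (subtracted): ⌀1, A = 0.785398 cm², x = 19 cm, Ī = 0.0490874 cm⁴.
By symmetry the centroid is at mid-width, x̄ = 14.25 cm.
Transfer each piece to the centroidal y-axis using Ī + A·d² with d = x − 14.25:
  plate: d = 0 cm → contributes +6751.83 cm⁴
  hole 1: d = -4.75 cm → contributes −17.7696 cm⁴
  hole 2: d = 4.75 cm → contributes −17.7696 cm⁴
Total I = 6716.29 cm⁴.

I_yy ≈ 6716 cm⁴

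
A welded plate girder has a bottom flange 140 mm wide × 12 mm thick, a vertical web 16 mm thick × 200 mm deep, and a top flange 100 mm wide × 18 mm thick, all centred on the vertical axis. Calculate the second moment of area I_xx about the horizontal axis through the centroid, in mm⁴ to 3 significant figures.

I_xx ≈ 5.09 × 10⁷ mm⁴

Treat the section as a set of non-overlapping primitives; coordinates are from the bounding-box lower-left.
Bottom plate: 140 × 12, A = 1 680 mm², y = 6 mm, Ī = 20 160 mm⁴.
Web plate: 16 × 200, A = 3 200 mm², y = 112 mm, Ī = 10 666 667 mm⁴.
Top plate: 100 × 18, A = 1 800 mm², y = 221 mm, Ī = 48 600 mm⁴.
Centroid: ȳ = ΣA·y / ΣA = 114.71 mm.
Transfer each piece to the horizontal axis through the centroid using Ī + A·d² with d = y − 114.71:
  bottom plate: d = -108.71 mm → contributes +19 875 112 mm⁴
  web plate: d = -2.7126 mm → contributes +10 690 212 mm⁴
  top plate: d = 106.29 mm → contributes +20 383 230 mm⁴
Total I = 50 948 555 mm⁴.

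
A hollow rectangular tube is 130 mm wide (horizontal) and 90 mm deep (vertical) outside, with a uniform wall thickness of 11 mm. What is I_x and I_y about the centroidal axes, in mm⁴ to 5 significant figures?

I_x ≈ 5.0676 × 10⁶ mm⁴, I_y ≈ 9.3391 × 10⁶ mm⁴

Decompose the section into non-overlapping parts with the origin at the bottom-left of its bounding rectangle.
Outer rectangle: 130 × 90, A = 11 700 mm², y = 45 mm, Ī = 7 897 500 mm⁴.
Inner void (subtracted): 108 × 68, A = 7 344 mm², y = 45 mm, Ī = 2 829 888 mm⁴.
By symmetry the centroid is at mid-height, ȳ = 45 mm.
All pieces are centred on the centroidal x-axis, so I = ΣĪ (holes subtracted) = 5 067 612 mm⁴.
Repeating about the centroidal y-axis gives I_y = 9 339 132 mm⁴.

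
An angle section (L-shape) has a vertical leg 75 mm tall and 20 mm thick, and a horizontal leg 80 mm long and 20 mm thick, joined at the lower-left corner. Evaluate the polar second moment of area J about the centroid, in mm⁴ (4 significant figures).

J ≈ 2.724 × 10⁶ mm⁴

Split into non-overlapping primitives; take the origin at the lower-left of the bounding box.
Vertical leg: 20 × 75, A = 1 500 mm², y = 37.5 mm, Ī = 703 125 mm⁴.
Horizontal leg (remainder): 60 × 20, A = 1 200 mm², y = 10 mm, Ī = 40 000 mm⁴.
Centroid: ȳ = ΣA·y / ΣA = 25.2778 mm.
Transfer each piece to the centroidal x-axis using Ī + A·d² with d = y − 25.2778:
  vertical leg: d = 12.2222 mm → contributes +927 199 mm⁴
  horizontal leg (remainder): d = -15.2778 mm → contributes +320 093 mm⁴
Total I = 1 247 292 mm⁴.
For the y-axis: x̄ = 27.7778 mm.
Repeating about the centroidal y-axis gives I_y = 1 476 667 mm⁴.
Polar second moment: J = I_x + I_y = 2 723 958 mm⁴.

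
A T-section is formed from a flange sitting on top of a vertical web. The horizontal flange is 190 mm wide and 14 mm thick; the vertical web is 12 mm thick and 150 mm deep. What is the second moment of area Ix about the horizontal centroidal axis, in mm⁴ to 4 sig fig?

Treat the section as a set of non-overlapping primitives; coordinates are from the bounding-box lower-left.
Flange: 190 × 14, A = 2 660 mm², y = 157 mm, Ī = 43446.7 mm⁴.
Web: 12 × 150, A = 1 800 mm², y = 75 mm, Ī = 3 375 000 mm⁴.
Centroid: ȳ = ΣA·y / ΣA = 123.906 mm.
Transfer each piece to the horizontal centroidal axis using Ī + A·d² with d = y − 123.906:
  flange: d = 33.0942 mm → contributes +2 956 743 mm⁴
  web: d = -48.9058 mm → contributes +7 680 204 mm⁴
Total I = 10 636 947 mm⁴.

Ix ≈ 1.064 × 10⁷ mm⁴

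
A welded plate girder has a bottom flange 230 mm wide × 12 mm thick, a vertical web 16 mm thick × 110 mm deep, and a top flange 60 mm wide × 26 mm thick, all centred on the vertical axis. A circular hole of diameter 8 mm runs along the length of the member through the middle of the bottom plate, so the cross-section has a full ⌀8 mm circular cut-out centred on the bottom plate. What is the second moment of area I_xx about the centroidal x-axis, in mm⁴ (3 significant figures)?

Treat the section as a set of non-overlapping primitives; coordinates are from the bounding-box lower-left.
Bottom plate: 230 × 12, A = 2 760 mm², y = 6 mm, Ī = 33 120 mm⁴.
Web plate: 16 × 110, A = 1 760 mm², y = 67 mm, Ī = 1 774 667 mm⁴.
Top plate: 60 × 26, A = 1 560 mm², y = 135 mm, Ī = 87 880 mm⁴.
Hole (subtracted): ⌀8, A = 50.265 mm², y = 6 mm, Ī = 201.06 mm⁴.
Centroid: ȳ = ΣA·y / ΣA = 57.18 mm.
Transfer each piece to the centroidal x-axis using Ī + A·d² with d = y − 57.18:
  bottom plate: d = -51.18 mm → contributes +7 262 558 mm⁴
  web plate: d = 9.8203 mm → contributes +1 944 398 mm⁴
  top plate: d = 77.82 mm → contributes +9 535 239 mm⁴
  hole: d = -51.18 mm → contributes −131 865 mm⁴
Total I = 18 610 330 mm⁴.

I_xx ≈ 1.86 × 10⁷ mm⁴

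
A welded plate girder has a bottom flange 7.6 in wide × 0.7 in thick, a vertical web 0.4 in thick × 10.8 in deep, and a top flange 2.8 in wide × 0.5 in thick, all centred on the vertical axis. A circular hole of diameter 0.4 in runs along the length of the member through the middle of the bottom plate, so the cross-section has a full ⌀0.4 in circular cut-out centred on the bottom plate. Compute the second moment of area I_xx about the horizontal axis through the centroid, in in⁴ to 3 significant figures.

Treat the section as a set of non-overlapping primitives; coordinates are from the bounding-box lower-left.
Bottom plate: 7.6 × 0.7, A = 5.32 in², y = 0.35 in, Ī = 0.21723 in⁴.
Web plate: 0.4 × 10.8, A = 4.32 in², y = 6.1 in, Ī = 41.99 in⁴.
Top plate: 2.8 × 0.5, A = 1.4 in², y = 11.75 in, Ī = 0.029167 in⁴.
Hole (subtracted): ⌀0.4, A = 0.12566 in², y = 0.35 in, Ī = 0.0012566 in⁴.
Centroid: ȳ = ΣA·y / ΣA = 4.0882 in.
Transfer each piece to the horizontal axis through the centroid using Ī + A·d² with d = y − 4.0882:
  bottom plate: d = -3.7382 in → contributes +74.56 in⁴
  web plate: d = 2.0118 in → contributes +59.475 in⁴
  top plate: d = 7.6618 in → contributes +82.214 in⁴
  hole: d = -3.7382 in → contributes −1.7573 in⁴
Total I = 214.49 in⁴.

I_xx ≈ 214 in⁴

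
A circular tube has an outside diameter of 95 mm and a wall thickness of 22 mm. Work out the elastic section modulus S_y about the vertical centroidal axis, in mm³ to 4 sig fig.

Treat the section as a set of non-overlapping primitives; coordinates are from the bounding-box lower-left.
Outer circle: ⌀95, A = 7088.22 mm², x = 47.5 mm, Ī = 3 998 198 mm⁴.
Bore (subtracted): ⌀51, A = 2042.82 mm², x = 47.5 mm, Ī = 332 086 mm⁴.
By symmetry the centroid is at mid-width, x̄ = 47.5 mm.
All pieces are centred on the vertical centroidal axis, so I = ΣĪ (holes subtracted) = 3 666 112 mm⁴.
Extreme fibre distance c = 47.5 mm; S = I/c = 77181.3 mm³.

S_y ≈ 7.718 × 10⁴ mm³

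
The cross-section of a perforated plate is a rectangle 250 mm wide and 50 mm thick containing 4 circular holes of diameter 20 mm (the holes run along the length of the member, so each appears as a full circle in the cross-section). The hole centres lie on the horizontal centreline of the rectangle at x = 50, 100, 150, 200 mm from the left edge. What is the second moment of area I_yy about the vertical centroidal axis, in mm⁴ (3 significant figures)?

I_yy ≈ 6.11 × 10⁷ mm⁴

Treat the section as a set of non-overlapping primitives; coordinates are from the bounding-box lower-left.
Plate: 250 × 50, A = 12 500 mm², x = 125 mm, Ī = 65 104 167 mm⁴.
Hole 1 (subtracted): ⌀20, A = 314.16 mm², x = 50 mm, Ī = 7 854 mm⁴.
Hole 2 (subtracted): ⌀20, A = 314.16 mm², x = 100 mm, Ī = 7 854 mm⁴.
Hole 3 (subtracted): ⌀20, A = 314.16 mm², x = 150 mm, Ī = 7 854 mm⁴.
Hole 4 (subtracted): ⌀20, A = 314.16 mm², x = 200 mm, Ī = 7 854 mm⁴.
By symmetry the centroid is at mid-width, x̄ = 125 mm.
Transfer each piece to the vertical centroidal axis using Ī + A·d² with d = x − 125:
  plate: d = 0 mm → contributes +65 104 167 mm⁴
  hole 1: d = -75 mm → contributes −1 775 000 mm⁴
  hole 2: d = -25 mm → contributes −204 204 mm⁴
  hole 3: d = 25 mm → contributes −204 204 mm⁴
  hole 4: d = 75 mm → contributes −1 775 000 mm⁴
Total I = 61 145 760 mm⁴.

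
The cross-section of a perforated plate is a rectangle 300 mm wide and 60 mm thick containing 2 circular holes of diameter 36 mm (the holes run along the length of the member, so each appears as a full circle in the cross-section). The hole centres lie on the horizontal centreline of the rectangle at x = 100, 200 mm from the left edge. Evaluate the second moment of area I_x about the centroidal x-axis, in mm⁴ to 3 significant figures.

Break the section into simple shapes (no overlaps), measuring from the bottom-left corner of the bounding box.
Plate: 300 × 60, A = 18 000 mm², y = 30 mm, Ī = 5 400 000 mm⁴.
Hole 1 (subtracted): ⌀36, A = 1017.9 mm², y = 30 mm, Ī = 82 448 mm⁴.
Hole 2 (subtracted): ⌀36, A = 1017.9 mm², y = 30 mm, Ī = 82 448 mm⁴.
By symmetry the centroid is at mid-height, ȳ = 30 mm.
All pieces are centred on the centroidal x-axis, so I = ΣĪ (holes subtracted) = 5 235 104 mm⁴.

I_x ≈ 5.24 × 10⁶ mm⁴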